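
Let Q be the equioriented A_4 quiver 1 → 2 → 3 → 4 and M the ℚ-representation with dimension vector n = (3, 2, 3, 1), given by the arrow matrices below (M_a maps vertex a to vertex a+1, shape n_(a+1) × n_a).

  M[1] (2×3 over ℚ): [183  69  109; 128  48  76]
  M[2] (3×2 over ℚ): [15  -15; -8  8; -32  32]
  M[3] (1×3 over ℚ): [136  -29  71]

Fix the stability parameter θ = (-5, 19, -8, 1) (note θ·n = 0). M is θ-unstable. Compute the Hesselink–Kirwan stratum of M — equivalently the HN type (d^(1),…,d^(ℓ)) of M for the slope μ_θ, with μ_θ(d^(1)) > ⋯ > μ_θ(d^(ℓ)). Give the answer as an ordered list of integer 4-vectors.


Interval decomposition of M: I[1,1], I[1,2], I[1,3], I[3,3], I[3,4].
HN type (ℓ=5): μ^(1)=19; μ^(2)=11/2; μ^(3)=1; μ^(4)=-5; μ^(5)=-8

((0, 1, 0, 0); (0, 1, 1, 0); (0, 0, 0, 1); (3, 0, 0, 0); (0, 0, 2, 0))


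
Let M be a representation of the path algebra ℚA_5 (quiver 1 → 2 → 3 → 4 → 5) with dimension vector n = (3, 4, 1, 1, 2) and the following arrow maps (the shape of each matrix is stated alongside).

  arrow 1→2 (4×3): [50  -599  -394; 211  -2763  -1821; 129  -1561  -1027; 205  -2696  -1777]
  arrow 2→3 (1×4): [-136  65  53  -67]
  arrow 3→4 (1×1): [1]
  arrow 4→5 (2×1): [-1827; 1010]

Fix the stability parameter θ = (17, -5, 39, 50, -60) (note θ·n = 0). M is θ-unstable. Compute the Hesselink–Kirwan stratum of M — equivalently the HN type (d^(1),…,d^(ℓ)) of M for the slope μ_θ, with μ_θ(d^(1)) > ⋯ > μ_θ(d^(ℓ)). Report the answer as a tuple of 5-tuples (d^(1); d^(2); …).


Interval decomposition of M: I[1,2]^2, I[1,5], I[2,2], I[5,5].
HN type (ℓ=4): μ^(1)=29/3; μ^(2)=6; μ^(3)=-5; μ^(4)=-60

((0, 0, 1, 1, 1); (3, 3, 0, 0, 0); (0, 1, 0, 0, 0); (0, 0, 0, 0, 1))


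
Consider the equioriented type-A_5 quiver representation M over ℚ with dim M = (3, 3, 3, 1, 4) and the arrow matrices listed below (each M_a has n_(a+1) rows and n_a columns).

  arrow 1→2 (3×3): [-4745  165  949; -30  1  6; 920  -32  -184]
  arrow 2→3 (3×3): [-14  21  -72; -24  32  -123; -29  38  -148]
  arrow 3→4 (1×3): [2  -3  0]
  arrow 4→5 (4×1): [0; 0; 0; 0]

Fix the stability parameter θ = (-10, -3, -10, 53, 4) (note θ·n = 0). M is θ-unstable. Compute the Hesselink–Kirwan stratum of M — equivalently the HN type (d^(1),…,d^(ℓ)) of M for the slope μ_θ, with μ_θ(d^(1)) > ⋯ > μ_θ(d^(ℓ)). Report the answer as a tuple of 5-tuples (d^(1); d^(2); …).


Interval decomposition of M: I[1,1], I[1,3], I[1,4], I[2,3], I[5,5]^4.
HN type (ℓ=4): μ^(1)=53; μ^(2)=4; μ^(3)=-13/2; μ^(4)=-10

((0, 0, 0, 1, 0); (0, 0, 0, 0, 4); (0, 3, 3, 0, 0); (3, 0, 0, 0, 0))


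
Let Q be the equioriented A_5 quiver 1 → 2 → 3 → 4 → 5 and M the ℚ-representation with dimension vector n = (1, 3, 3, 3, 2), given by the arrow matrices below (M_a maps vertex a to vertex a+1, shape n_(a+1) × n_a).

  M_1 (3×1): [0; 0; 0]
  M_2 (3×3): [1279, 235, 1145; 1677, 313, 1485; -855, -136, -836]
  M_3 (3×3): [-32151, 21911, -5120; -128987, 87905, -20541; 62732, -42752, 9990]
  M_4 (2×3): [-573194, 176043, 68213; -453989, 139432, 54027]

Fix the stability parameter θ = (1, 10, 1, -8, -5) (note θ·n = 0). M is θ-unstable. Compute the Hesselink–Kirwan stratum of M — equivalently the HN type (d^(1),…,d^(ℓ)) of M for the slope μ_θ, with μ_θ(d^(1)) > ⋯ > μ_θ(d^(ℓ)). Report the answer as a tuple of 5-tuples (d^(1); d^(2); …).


Via rank(M_{q-1}∘⋯∘M_p): M ≅ I[1,1], I[2,3], I[2,5]^2, I[4,4].
μ_θ-semistable layers: μ^(1)=11/2; μ^(2)=1; μ^(3)=-1/2; μ^(4)=-8

((0, 1, 1, 0, 0); (1, 0, 0, 0, 0); (0, 2, 2, 2, 2); (0, 0, 0, 1, 0))


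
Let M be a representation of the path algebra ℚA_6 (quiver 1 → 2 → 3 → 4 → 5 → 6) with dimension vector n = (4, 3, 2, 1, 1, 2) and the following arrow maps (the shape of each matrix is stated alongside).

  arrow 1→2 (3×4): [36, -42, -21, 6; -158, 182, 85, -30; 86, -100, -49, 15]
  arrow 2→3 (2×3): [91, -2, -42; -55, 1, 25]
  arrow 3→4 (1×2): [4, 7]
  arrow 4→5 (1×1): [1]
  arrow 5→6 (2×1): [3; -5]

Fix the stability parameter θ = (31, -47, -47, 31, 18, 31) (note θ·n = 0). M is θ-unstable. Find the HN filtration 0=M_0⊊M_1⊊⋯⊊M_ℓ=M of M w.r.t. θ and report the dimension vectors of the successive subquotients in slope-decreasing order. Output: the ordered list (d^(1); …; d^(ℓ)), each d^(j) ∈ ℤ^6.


Interval decomposition of M: I[1,1], I[1,2], I[1,3], I[1,6], I[6,6].
HN type (ℓ=4): μ^(1)=31; μ^(2)=49/2; μ^(3)=-8; μ^(4)=-21

((1, 0, 0, 0, 0, 2); (0, 0, 0, 1, 1, 0); (1, 1, 0, 0, 0, 0); (2, 2, 2, 0, 0, 0))


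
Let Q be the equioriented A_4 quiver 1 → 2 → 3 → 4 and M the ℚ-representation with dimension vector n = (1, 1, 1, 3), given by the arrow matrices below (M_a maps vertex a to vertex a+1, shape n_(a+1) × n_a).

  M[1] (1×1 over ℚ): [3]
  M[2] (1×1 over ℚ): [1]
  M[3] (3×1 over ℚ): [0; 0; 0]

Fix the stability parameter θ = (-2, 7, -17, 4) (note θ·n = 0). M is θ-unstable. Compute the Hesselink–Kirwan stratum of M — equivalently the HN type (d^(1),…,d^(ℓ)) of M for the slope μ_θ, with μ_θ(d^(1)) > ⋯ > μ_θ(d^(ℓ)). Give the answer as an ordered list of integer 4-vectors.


Barcode: M ≅ I[1,3], I[4,4]^3. HN layers by μ_θ (2 steps, strictly decreasing):
  μ^(1)=4; μ^(2)=-4

((0, 0, 0, 3); (1, 1, 1, 0))


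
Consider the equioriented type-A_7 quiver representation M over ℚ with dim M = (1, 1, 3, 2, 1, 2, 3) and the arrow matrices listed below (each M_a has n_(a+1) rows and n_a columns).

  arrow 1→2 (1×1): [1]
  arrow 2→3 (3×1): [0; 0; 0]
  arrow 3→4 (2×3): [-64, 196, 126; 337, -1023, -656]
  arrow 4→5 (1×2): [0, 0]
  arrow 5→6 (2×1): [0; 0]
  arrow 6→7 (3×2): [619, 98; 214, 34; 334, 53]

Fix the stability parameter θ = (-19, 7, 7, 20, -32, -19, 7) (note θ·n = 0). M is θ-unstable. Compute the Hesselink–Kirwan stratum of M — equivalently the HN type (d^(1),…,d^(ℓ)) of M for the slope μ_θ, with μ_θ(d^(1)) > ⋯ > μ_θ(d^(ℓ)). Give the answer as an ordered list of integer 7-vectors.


Barcode: M ≅ I[1,2], I[3,3], I[3,4]^2, I[5,5], I[6,7]^2, I[7,7]. HN layers by μ_θ (4 steps, strictly decreasing):
  μ^(1)=20; μ^(2)=7; μ^(3)=-19; μ^(4)=-32

((0, 0, 0, 2, 0, 0, 0); (0, 1, 3, 0, 0, 0, 3); (1, 0, 0, 0, 0, 2, 0); (0, 0, 0, 0, 1, 0, 0))


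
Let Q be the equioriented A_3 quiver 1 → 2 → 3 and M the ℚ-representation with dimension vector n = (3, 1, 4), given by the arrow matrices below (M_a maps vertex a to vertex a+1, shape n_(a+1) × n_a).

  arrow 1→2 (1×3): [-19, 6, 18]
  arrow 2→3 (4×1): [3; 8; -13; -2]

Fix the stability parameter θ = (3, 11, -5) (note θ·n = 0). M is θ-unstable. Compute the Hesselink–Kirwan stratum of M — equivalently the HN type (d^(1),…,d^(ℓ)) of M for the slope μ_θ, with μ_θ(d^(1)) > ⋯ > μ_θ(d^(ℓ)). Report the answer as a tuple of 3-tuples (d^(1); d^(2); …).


Interval decomposition of M: I[1,1]^2, I[1,3], I[3,3]^3.
HN type (ℓ=2): μ^(1)=3; μ^(2)=-5

((3, 1, 1); (0, 0, 3))


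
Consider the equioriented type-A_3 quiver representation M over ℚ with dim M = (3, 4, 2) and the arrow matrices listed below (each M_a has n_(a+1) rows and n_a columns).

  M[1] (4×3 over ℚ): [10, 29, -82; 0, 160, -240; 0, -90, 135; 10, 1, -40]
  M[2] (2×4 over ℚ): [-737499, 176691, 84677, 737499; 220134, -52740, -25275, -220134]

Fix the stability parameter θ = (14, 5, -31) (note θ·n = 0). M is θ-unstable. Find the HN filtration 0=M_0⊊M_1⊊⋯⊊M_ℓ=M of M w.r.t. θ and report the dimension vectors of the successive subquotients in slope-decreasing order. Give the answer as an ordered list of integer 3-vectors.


Interval decomposition of M: I[1,1], I[1,2], I[1,3], I[2,2], I[2,3].
HN type (ℓ=5): μ^(1)=14; μ^(2)=19/2; μ^(3)=5; μ^(4)=-4; μ^(5)=-13

((1, 0, 0); (1, 1, 0); (0, 1, 0); (1, 1, 1); (0, 1, 1))


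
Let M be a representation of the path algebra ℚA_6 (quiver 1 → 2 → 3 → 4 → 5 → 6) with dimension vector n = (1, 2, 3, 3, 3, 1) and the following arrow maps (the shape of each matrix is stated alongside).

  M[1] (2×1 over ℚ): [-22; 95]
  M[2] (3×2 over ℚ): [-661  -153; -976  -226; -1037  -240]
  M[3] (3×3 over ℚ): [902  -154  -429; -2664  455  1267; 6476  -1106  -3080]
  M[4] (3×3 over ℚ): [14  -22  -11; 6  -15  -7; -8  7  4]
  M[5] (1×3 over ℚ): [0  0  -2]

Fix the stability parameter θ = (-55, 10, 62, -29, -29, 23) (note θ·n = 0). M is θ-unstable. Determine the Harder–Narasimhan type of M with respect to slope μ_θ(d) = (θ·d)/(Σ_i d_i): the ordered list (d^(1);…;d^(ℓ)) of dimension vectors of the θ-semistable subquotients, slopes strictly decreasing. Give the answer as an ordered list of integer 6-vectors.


Barcode: M ≅ I[1,3], I[2,6], I[3,4], I[4,5], I[5,5]. HN layers by μ_θ (7 steps, strictly decreasing):
  μ^(1)=62; μ^(2)=23; μ^(3)=33/2; μ^(4)=10; μ^(5)=7/2; μ^(6)=-29; μ^(7)=-55

((0, 0, 1, 0, 0, 0); (0, 0, 0, 0, 0, 1); (0, 0, 1, 1, 0, 0); (0, 1, 0, 0, 0, 0); (0, 1, 1, 1, 1, 0); (0, 0, 0, 1, 2, 0); (1, 0, 0, 0, 0, 0))


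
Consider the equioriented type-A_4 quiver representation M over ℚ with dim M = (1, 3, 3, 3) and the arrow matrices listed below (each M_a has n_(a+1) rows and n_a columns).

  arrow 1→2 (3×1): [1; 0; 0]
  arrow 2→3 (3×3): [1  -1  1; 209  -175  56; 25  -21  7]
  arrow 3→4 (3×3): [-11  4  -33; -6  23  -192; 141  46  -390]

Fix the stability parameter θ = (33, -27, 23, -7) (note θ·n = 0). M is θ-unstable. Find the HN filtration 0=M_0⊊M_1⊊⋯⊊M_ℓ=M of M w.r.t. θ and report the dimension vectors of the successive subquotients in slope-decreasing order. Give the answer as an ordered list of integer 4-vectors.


Barcode: M ≅ I[1,4], I[2,2], I[2,4], I[3,4]. HN layers by μ_θ (3 steps, strictly decreasing):
  μ^(1)=8; μ^(2)=3; μ^(3)=-27

((0, 0, 3, 3); (1, 1, 0, 0); (0, 2, 0, 0))


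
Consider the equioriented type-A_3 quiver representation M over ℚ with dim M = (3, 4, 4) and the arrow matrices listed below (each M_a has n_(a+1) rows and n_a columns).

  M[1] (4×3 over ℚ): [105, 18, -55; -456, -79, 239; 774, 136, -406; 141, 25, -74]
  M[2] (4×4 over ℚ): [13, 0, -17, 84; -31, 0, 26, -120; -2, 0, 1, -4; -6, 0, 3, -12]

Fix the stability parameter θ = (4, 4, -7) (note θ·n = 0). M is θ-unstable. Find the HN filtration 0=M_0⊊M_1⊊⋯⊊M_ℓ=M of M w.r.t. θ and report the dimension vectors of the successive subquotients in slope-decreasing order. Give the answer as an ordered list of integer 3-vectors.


Interval decomposition of M: I[1,1], I[1,2], I[1,3], I[2,2], I[2,3], I[3,3]^2.
HN type (ℓ=4): μ^(1)=4; μ^(2)=1/3; μ^(3)=-3/2; μ^(4)=-7

((2, 2, 0); (1, 1, 1); (0, 1, 1); (0, 0, 2))


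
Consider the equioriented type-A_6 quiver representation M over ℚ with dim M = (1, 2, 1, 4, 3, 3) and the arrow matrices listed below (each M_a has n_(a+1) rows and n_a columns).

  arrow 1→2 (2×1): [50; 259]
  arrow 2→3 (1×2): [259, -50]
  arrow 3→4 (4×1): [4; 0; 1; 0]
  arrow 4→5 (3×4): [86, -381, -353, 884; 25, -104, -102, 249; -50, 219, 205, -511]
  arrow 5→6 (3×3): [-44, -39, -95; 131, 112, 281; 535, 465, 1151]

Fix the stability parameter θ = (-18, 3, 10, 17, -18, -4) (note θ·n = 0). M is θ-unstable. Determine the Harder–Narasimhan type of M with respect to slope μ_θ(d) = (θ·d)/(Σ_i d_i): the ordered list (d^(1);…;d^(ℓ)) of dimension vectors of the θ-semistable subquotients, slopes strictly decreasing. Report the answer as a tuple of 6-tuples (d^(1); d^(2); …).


Interval decomposition of M: I[1,2], I[2,6], I[4,4], I[4,6]^2.
HN type (ℓ=5): μ^(1)=17; μ^(2)=3; μ^(3)=8/5; μ^(4)=-5/3; μ^(5)=-18

((0, 0, 0, 1, 0, 0); (0, 1, 0, 0, 0, 0); (0, 1, 1, 1, 1, 1); (0, 0, 0, 2, 2, 2); (1, 0, 0, 0, 0, 0))


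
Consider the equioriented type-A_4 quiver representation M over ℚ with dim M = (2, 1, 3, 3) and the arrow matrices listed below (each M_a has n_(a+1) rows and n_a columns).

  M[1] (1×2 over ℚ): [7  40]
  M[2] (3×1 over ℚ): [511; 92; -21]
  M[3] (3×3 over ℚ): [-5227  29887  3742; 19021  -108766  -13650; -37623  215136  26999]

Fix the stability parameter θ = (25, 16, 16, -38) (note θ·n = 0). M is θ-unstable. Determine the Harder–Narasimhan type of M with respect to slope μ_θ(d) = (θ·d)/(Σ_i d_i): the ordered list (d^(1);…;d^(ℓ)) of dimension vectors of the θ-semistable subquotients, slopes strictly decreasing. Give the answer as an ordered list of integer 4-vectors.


Via rank(M_{q-1}∘⋯∘M_p): M ≅ I[1,1], I[1,4], I[3,4]^2.
μ_θ-semistable layers: μ^(1)=25; μ^(2)=19/4; μ^(3)=-11

((1, 0, 0, 0); (1, 1, 1, 1); (0, 0, 2, 2))


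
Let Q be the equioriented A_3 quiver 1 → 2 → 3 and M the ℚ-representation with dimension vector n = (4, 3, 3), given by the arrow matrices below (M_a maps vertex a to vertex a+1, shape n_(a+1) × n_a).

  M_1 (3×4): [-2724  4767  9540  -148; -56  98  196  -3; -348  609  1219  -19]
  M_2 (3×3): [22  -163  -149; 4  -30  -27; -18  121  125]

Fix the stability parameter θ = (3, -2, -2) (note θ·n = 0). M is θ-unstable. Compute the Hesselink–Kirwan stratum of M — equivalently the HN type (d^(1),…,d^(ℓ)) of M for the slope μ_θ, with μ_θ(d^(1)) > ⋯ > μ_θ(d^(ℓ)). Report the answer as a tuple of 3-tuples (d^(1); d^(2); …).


Interval decomposition of M: I[1,1], I[1,2], I[1,3]^2, I[3,3].
HN type (ℓ=4): μ^(1)=3; μ^(2)=1/2; μ^(3)=-1/3; μ^(4)=-2

((1, 0, 0); (1, 1, 0); (2, 2, 2); (0, 0, 1))


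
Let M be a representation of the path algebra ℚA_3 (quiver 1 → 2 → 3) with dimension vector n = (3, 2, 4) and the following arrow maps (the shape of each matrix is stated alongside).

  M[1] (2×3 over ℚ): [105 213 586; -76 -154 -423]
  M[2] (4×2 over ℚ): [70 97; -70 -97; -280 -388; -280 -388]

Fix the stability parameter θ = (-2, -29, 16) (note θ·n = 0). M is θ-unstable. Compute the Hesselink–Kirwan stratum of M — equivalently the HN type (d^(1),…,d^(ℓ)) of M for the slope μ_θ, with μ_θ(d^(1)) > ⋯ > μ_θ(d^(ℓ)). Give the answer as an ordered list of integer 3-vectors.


Barcode: M ≅ I[1,1], I[1,2], I[1,3], I[3,3]^3. HN layers by μ_θ (3 steps, strictly decreasing):
  μ^(1)=16; μ^(2)=-2; μ^(3)=-31/2

((0, 0, 4); (1, 0, 0); (2, 2, 0))


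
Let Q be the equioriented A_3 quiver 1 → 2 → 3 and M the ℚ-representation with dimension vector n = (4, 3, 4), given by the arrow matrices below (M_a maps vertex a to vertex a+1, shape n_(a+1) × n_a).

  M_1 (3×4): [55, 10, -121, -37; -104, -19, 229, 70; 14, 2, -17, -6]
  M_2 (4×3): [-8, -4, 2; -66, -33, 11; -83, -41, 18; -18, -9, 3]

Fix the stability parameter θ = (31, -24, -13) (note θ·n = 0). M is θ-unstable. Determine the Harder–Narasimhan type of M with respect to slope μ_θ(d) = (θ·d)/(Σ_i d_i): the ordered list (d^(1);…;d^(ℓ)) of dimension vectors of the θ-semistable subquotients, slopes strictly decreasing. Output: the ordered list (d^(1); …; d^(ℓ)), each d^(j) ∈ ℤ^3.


Via rank(M_{q-1}∘⋯∘M_p): M ≅ I[1,1], I[1,3]^3, I[3,3].
μ_θ-semistable layers: μ^(1)=31; μ^(2)=-2; μ^(3)=-13

((1, 0, 0); (3, 3, 3); (0, 0, 1))


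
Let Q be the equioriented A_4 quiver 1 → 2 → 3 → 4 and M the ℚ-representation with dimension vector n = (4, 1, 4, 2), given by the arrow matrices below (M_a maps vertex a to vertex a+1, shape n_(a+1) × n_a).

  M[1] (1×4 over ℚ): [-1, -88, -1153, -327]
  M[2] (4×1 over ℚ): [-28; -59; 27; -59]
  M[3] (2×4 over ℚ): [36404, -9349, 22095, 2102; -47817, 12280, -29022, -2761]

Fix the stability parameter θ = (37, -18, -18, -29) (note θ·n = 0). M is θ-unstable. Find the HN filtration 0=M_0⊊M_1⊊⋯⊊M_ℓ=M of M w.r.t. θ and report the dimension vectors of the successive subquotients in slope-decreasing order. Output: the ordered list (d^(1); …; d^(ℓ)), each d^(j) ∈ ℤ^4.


Interval decomposition of M: I[1,1]^3, I[1,4], I[3,3]^2, I[3,4].
HN type (ℓ=4): μ^(1)=37; μ^(2)=-7; μ^(3)=-18; μ^(4)=-47/2

((3, 0, 0, 0); (1, 1, 1, 1); (0, 0, 2, 0); (0, 0, 1, 1))


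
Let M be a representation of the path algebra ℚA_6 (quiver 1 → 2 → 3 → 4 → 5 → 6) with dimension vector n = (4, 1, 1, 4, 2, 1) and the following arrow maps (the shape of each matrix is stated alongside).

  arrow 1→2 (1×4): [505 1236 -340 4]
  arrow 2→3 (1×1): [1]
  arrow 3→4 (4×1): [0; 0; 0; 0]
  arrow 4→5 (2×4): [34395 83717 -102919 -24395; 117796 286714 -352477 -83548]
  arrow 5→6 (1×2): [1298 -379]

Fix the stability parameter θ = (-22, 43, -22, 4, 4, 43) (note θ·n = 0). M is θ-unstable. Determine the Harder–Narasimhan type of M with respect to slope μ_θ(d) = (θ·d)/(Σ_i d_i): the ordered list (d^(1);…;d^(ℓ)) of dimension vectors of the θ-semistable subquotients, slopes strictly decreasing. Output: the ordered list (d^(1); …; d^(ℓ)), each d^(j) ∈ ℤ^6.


Interval decomposition of M: I[1,1]^3, I[1,3], I[4,4]^2, I[4,5], I[4,6].
HN type (ℓ=4): μ^(1)=43; μ^(2)=21/2; μ^(3)=4; μ^(4)=-22

((0, 0, 0, 0, 0, 1); (0, 1, 1, 0, 0, 0); (0, 0, 0, 4, 2, 0); (4, 0, 0, 0, 0, 0))


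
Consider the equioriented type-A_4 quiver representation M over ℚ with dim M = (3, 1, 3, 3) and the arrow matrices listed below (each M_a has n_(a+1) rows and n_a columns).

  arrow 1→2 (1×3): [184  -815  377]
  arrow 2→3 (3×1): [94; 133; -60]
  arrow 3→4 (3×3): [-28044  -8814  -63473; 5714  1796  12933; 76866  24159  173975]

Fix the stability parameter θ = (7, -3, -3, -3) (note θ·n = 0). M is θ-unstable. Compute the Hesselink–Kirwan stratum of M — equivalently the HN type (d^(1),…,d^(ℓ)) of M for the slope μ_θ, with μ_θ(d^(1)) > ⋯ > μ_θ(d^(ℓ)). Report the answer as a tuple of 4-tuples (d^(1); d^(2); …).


Interval decomposition of M: I[1,1]^2, I[1,4], I[3,4]^2.
HN type (ℓ=3): μ^(1)=7; μ^(2)=-1/2; μ^(3)=-3

((2, 0, 0, 0); (1, 1, 1, 1); (0, 0, 2, 2))


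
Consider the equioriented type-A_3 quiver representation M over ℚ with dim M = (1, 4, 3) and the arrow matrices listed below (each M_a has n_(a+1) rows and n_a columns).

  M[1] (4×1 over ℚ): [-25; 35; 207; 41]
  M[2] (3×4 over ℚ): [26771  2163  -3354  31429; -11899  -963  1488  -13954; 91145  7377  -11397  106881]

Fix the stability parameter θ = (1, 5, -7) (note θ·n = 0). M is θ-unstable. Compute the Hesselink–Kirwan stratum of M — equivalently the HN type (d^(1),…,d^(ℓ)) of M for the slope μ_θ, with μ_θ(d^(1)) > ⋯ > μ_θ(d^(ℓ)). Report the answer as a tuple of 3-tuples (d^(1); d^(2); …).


Via rank(M_{q-1}∘⋯∘M_p): M ≅ I[1,3], I[2,2], I[2,3]^2.
μ_θ-semistable layers: μ^(1)=5; μ^(2)=-1/3; μ^(3)=-1

((0, 1, 0); (1, 1, 1); (0, 2, 2))


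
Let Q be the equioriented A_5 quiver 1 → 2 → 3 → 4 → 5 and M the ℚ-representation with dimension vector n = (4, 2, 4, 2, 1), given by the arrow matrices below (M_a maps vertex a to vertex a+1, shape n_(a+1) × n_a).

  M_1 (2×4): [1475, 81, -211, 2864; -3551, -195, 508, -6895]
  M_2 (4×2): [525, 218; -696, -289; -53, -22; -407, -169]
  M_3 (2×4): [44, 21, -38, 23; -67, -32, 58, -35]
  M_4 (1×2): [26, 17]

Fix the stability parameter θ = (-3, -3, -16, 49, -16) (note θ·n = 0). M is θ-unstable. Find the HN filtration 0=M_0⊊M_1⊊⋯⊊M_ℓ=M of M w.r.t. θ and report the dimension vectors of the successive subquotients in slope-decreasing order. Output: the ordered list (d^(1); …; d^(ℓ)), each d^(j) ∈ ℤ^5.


Barcode: M ≅ I[1,1]^2, I[1,4], I[1,5], I[3,3]^2. HN layers by μ_θ (5 steps, strictly decreasing):
  μ^(1)=49; μ^(2)=33/2; μ^(3)=-3; μ^(4)=-22/3; μ^(5)=-16

((0, 0, 0, 1, 0); (0, 0, 0, 1, 1); (2, 0, 0, 0, 0); (2, 2, 2, 0, 0); (0, 0, 2, 0, 0))


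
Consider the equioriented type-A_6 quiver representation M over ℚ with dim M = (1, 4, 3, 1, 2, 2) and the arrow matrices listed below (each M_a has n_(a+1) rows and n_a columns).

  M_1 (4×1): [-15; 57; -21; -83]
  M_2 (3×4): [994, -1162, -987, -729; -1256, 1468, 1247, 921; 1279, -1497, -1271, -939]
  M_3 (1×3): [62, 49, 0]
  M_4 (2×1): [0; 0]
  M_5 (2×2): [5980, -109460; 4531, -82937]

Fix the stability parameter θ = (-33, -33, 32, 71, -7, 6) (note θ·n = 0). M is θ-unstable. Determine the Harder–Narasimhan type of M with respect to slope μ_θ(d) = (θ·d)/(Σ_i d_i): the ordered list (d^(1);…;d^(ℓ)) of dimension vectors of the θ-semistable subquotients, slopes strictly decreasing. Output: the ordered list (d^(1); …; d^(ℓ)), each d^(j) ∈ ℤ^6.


Barcode: M ≅ I[1,4], I[2,2]^2, I[2,3], I[3,3], I[5,5], I[5,6], I[6,6]. HN layers by μ_θ (5 steps, strictly decreasing):
  μ^(1)=71; μ^(2)=32; μ^(3)=6; μ^(4)=-7; μ^(5)=-33

((0, 0, 0, 1, 0, 0); (0, 0, 3, 0, 0, 0); (0, 0, 0, 0, 0, 2); (0, 0, 0, 0, 2, 0); (1, 4, 0, 0, 0, 0))


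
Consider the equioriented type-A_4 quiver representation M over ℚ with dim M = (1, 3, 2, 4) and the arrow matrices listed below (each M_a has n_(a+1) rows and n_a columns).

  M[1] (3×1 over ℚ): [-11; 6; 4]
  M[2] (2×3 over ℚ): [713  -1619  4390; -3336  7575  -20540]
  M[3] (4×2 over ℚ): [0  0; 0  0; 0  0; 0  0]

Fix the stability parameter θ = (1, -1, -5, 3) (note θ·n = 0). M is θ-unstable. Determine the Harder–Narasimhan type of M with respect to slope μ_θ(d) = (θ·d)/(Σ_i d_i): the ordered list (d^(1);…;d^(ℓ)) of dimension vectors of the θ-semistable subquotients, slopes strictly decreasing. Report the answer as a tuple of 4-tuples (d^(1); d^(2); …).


Via rank(M_{q-1}∘⋯∘M_p): M ≅ I[1,3], I[2,2], I[2,3], I[4,4]^4.
μ_θ-semistable layers: μ^(1)=3; μ^(2)=-1; μ^(3)=-5/3; μ^(4)=-3

((0, 0, 0, 4); (0, 1, 0, 0); (1, 1, 1, 0); (0, 1, 1, 0))


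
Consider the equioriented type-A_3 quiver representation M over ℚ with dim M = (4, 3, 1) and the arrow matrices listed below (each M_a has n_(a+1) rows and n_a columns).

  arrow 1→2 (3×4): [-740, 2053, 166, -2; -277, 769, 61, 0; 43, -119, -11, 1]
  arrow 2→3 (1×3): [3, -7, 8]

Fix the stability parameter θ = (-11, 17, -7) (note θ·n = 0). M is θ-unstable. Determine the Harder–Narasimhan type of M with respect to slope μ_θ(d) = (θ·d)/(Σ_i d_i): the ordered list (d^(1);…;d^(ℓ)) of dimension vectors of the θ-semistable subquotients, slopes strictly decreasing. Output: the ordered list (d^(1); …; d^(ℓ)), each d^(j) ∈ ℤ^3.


Barcode: M ≅ I[1,1], I[1,2]^2, I[1,3]. HN layers by μ_θ (3 steps, strictly decreasing):
  μ^(1)=17; μ^(2)=5; μ^(3)=-11

((0, 2, 0); (0, 1, 1); (4, 0, 0))


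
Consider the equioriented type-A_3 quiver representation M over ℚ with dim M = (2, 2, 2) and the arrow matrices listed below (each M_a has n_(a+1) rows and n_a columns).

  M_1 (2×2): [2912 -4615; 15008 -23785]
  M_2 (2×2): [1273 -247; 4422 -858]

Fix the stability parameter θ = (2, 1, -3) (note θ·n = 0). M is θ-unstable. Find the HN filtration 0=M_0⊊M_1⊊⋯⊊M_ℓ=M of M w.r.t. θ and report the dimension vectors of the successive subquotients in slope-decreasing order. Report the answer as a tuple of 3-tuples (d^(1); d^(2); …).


Via rank(M_{q-1}∘⋯∘M_p): M ≅ I[1,1], I[1,2], I[2,3], I[3,3].
μ_θ-semistable layers: μ^(1)=2; μ^(2)=3/2; μ^(3)=-1; μ^(4)=-3

((1, 0, 0); (1, 1, 0); (0, 1, 1); (0, 0, 1))


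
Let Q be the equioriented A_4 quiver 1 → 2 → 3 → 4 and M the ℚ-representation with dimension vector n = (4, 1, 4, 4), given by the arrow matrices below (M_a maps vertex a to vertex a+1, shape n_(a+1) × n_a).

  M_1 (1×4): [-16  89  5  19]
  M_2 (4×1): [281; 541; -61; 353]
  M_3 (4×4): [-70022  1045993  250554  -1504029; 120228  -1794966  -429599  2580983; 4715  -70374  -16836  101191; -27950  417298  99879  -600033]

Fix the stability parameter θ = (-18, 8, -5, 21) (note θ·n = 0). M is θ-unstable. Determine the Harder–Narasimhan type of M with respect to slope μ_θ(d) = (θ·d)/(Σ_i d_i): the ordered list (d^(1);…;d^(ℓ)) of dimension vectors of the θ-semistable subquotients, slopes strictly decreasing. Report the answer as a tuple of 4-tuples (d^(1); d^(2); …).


Via rank(M_{q-1}∘⋯∘M_p): M ≅ I[1,1]^3, I[1,3], I[3,4]^3, I[4,4].
μ_θ-semistable layers: μ^(1)=21; μ^(2)=3/2; μ^(3)=-5; μ^(4)=-18

((0, 0, 0, 4); (0, 1, 1, 0); (0, 0, 3, 0); (4, 0, 0, 0))


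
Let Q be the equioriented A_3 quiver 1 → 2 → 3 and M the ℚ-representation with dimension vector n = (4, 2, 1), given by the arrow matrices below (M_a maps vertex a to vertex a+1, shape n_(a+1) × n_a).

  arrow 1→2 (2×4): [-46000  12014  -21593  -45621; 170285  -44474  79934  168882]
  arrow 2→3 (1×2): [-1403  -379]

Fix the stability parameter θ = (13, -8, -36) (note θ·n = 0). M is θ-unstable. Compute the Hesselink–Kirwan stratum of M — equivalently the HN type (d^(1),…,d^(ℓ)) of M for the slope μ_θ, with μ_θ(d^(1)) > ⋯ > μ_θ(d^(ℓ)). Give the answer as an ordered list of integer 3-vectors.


Barcode: M ≅ I[1,1]^2, I[1,2], I[1,3]. HN layers by μ_θ (3 steps, strictly decreasing):
  μ^(1)=13; μ^(2)=5/2; μ^(3)=-31/3

((2, 0, 0); (1, 1, 0); (1, 1, 1))


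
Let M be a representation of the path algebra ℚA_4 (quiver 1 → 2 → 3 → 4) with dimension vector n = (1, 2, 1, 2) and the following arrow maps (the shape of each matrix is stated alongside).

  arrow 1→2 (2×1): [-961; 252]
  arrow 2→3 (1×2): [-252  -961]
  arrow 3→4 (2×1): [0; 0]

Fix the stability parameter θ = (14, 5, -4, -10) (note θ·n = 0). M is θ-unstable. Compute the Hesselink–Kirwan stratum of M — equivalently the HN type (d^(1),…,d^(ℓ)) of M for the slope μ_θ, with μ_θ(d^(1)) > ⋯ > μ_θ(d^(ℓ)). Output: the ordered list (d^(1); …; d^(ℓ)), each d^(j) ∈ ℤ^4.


Barcode: M ≅ I[1,2], I[2,3], I[4,4]^2. HN layers by μ_θ (3 steps, strictly decreasing):
  μ^(1)=19/2; μ^(2)=1/2; μ^(3)=-10

((1, 1, 0, 0); (0, 1, 1, 0); (0, 0, 0, 2))


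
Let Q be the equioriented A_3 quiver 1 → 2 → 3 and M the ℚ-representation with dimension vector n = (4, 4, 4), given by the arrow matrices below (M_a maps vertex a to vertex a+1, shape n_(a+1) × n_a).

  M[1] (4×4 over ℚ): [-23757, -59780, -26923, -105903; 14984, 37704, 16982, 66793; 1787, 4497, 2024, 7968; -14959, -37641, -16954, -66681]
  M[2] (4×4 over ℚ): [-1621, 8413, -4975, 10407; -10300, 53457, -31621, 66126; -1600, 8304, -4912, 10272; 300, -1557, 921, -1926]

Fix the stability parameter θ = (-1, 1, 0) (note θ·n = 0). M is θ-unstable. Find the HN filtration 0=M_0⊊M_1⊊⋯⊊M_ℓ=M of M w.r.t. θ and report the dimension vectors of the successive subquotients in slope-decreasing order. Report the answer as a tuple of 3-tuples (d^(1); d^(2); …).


Barcode: M ≅ I[1,1], I[1,2], I[1,3]^2, I[2,2], I[3,3]^2. HN layers by μ_θ (4 steps, strictly decreasing):
  μ^(1)=1; μ^(2)=1/2; μ^(3)=0; μ^(4)=-1

((0, 2, 0); (0, 2, 2); (0, 0, 2); (4, 0, 0))


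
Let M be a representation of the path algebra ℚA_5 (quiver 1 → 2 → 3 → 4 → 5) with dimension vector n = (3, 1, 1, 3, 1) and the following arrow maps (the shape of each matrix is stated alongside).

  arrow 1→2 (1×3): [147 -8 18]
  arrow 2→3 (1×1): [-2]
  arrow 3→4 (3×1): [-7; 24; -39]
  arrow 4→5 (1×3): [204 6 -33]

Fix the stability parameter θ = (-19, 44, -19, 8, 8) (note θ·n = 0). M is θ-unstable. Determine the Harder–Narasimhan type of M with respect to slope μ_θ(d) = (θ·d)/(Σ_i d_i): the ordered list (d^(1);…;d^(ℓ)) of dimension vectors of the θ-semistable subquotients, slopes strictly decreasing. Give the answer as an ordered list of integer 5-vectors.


Interval decomposition of M: I[1,1]^2, I[1,5], I[4,4]^2.
HN type (ℓ=3): μ^(1)=41/4; μ^(2)=8; μ^(3)=-19

((0, 1, 1, 1, 1); (0, 0, 0, 2, 0); (3, 0, 0, 0, 0))


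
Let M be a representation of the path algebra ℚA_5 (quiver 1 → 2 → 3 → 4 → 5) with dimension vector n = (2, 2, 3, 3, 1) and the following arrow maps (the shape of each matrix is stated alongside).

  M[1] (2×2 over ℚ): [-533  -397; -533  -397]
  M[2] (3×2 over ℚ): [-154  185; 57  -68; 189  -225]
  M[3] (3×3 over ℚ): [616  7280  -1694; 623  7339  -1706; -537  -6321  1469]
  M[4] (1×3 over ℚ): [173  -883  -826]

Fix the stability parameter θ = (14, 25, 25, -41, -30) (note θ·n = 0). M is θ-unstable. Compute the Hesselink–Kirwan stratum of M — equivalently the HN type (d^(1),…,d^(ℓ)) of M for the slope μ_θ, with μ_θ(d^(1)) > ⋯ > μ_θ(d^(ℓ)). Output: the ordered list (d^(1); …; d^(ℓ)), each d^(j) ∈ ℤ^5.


Via rank(M_{q-1}∘⋯∘M_p): M ≅ I[1,1], I[1,3], I[2,5], I[3,4], I[4,4].
μ_θ-semistable layers: μ^(1)=25; μ^(2)=14; μ^(3)=-21/4; μ^(4)=-8; μ^(5)=-41

((0, 1, 1, 0, 0); (2, 0, 0, 0, 0); (0, 1, 1, 1, 1); (0, 0, 1, 1, 0); (0, 0, 0, 1, 0))


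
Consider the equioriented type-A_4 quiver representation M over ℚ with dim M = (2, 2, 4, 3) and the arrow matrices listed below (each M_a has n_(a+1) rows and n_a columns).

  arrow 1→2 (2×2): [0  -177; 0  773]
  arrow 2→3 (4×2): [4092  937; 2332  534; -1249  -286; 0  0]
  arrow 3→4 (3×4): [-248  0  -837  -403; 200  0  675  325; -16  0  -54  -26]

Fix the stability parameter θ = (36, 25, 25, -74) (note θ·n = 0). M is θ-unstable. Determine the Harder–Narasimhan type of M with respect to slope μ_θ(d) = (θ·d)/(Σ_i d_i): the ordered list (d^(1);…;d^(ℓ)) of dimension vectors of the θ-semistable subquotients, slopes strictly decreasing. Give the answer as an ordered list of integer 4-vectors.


Barcode: M ≅ I[1,1], I[1,4], I[2,3], I[3,3]^2, I[4,4]^2. HN layers by μ_θ (4 steps, strictly decreasing):
  μ^(1)=36; μ^(2)=25; μ^(3)=3; μ^(4)=-74

((1, 0, 0, 0); (0, 1, 3, 0); (1, 1, 1, 1); (0, 0, 0, 2))


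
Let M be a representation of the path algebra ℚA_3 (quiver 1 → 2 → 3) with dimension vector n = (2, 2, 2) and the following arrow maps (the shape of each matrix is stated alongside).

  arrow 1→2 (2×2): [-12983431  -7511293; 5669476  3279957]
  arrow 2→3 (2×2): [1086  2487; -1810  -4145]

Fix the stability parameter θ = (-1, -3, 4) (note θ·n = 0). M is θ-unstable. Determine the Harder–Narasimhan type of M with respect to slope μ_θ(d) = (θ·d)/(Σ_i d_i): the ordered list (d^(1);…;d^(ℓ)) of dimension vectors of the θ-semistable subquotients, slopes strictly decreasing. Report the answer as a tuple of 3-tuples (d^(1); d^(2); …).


Via rank(M_{q-1}∘⋯∘M_p): M ≅ I[1,2], I[1,3], I[3,3].
μ_θ-semistable layers: μ^(1)=4; μ^(2)=-2

((0, 0, 2); (2, 2, 0))


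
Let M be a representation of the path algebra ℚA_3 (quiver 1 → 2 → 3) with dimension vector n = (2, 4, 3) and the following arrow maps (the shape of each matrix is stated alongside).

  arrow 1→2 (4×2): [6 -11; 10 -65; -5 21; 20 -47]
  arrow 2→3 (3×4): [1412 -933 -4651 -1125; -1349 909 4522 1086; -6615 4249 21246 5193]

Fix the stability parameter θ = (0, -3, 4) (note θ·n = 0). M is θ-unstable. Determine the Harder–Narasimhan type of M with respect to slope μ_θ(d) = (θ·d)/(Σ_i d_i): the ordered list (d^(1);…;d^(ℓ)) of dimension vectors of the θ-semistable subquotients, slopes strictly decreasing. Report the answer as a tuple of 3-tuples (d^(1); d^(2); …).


Barcode: M ≅ I[1,3]^2, I[2,2], I[2,3]. HN layers by μ_θ (3 steps, strictly decreasing):
  μ^(1)=4; μ^(2)=-3/2; μ^(3)=-3

((0, 0, 3); (2, 2, 0); (0, 2, 0))


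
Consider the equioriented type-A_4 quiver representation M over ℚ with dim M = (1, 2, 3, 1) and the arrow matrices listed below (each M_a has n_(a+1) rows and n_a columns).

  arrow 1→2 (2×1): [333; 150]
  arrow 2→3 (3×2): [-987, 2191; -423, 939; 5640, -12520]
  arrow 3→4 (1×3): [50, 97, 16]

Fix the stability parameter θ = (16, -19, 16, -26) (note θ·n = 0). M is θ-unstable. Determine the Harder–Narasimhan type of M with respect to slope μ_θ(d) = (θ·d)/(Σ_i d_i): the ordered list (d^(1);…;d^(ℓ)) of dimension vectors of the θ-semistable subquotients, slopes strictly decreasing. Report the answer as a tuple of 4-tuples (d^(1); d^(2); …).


Interval decomposition of M: I[1,4], I[2,2], I[3,3]^2.
HN type (ℓ=3): μ^(1)=16; μ^(2)=-13/4; μ^(3)=-19

((0, 0, 2, 0); (1, 1, 1, 1); (0, 1, 0, 0))


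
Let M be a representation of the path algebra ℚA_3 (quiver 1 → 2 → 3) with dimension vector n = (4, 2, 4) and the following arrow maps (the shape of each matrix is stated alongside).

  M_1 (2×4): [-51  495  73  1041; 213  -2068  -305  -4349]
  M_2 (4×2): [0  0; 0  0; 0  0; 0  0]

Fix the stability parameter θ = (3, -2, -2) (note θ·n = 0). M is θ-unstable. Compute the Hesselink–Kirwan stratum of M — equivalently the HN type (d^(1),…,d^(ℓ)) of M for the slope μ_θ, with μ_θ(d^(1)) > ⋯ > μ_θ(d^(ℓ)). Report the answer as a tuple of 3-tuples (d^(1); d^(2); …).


Interval decomposition of M: I[1,1]^2, I[1,2]^2, I[3,3]^4.
HN type (ℓ=3): μ^(1)=3; μ^(2)=1/2; μ^(3)=-2

((2, 0, 0); (2, 2, 0); (0, 0, 4))


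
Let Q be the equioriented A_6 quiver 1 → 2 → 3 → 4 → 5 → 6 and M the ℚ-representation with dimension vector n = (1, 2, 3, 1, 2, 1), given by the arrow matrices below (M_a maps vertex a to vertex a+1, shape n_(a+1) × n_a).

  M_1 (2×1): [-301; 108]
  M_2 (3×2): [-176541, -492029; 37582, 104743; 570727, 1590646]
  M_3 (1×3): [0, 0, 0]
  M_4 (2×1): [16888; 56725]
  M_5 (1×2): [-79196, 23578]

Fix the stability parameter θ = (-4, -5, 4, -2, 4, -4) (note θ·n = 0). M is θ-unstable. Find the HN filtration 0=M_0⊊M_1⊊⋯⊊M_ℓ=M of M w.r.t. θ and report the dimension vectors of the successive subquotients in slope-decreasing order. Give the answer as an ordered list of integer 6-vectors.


Barcode: M ≅ I[1,3], I[2,3], I[3,3], I[4,6], I[5,5]. HN layers by μ_θ (5 steps, strictly decreasing):
  μ^(1)=4; μ^(2)=0; μ^(3)=-2; μ^(4)=-9/2; μ^(5)=-5

((0, 0, 3, 0, 1, 0); (0, 0, 0, 0, 1, 1); (0, 0, 0, 1, 0, 0); (1, 1, 0, 0, 0, 0); (0, 1, 0, 0, 0, 0))


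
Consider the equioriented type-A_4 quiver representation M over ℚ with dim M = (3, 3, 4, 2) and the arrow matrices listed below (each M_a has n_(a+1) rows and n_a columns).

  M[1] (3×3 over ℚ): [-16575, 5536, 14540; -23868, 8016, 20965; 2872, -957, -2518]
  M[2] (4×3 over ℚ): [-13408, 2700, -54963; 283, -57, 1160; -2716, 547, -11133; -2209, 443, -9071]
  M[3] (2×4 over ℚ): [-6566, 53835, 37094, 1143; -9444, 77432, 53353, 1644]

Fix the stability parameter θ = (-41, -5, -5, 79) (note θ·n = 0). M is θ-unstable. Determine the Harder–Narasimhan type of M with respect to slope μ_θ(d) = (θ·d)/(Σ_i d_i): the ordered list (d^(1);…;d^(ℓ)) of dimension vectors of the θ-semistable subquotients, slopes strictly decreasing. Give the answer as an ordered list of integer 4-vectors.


Interval decomposition of M: I[1,3], I[1,4]^2, I[3,3].
HN type (ℓ=3): μ^(1)=79; μ^(2)=-5; μ^(3)=-41

((0, 0, 0, 2); (0, 3, 4, 0); (3, 0, 0, 0))


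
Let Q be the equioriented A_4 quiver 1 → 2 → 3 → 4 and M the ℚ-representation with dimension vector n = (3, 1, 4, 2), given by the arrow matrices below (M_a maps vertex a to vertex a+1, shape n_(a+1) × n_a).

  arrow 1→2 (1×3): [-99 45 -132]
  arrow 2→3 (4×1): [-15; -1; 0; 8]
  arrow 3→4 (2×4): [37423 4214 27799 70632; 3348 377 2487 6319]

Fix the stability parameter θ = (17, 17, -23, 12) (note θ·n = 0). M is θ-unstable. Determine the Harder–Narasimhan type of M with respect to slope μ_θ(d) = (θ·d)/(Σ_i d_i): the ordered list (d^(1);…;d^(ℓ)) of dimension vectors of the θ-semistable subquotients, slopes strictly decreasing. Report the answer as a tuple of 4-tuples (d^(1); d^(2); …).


Via rank(M_{q-1}∘⋯∘M_p): M ≅ I[1,1]^2, I[1,4], I[3,3]^2, I[3,4].
μ_θ-semistable layers: μ^(1)=17; μ^(2)=12; μ^(3)=11/3; μ^(4)=-23

((2, 0, 0, 0); (0, 0, 0, 2); (1, 1, 1, 0); (0, 0, 3, 0))


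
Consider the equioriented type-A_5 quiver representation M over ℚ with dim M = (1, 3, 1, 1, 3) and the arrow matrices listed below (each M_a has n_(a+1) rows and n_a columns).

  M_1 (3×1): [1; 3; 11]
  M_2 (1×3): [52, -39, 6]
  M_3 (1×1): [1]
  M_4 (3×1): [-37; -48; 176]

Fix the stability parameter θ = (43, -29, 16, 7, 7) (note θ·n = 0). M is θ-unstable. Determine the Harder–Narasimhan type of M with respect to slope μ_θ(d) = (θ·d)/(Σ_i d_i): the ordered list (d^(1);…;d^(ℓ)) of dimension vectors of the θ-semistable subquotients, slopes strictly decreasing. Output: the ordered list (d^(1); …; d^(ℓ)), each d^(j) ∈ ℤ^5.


Barcode: M ≅ I[1,5], I[2,2]^2, I[5,5]^2. HN layers by μ_θ (3 steps, strictly decreasing):
  μ^(1)=10; μ^(2)=7; μ^(3)=-29

((0, 0, 1, 1, 1); (1, 1, 0, 0, 2); (0, 2, 0, 0, 0))


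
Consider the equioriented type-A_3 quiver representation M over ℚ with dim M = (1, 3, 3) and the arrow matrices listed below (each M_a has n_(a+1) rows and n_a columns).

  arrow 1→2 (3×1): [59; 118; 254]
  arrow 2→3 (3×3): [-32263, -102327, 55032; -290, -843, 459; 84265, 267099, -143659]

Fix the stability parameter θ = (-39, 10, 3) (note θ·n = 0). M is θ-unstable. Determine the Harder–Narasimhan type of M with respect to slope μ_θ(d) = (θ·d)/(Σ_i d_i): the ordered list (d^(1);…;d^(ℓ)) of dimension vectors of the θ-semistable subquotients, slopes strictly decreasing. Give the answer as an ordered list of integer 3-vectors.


Via rank(M_{q-1}∘⋯∘M_p): M ≅ I[1,3], I[2,3]^2.
μ_θ-semistable layers: μ^(1)=13/2; μ^(2)=-39

((0, 3, 3); (1, 0, 0))


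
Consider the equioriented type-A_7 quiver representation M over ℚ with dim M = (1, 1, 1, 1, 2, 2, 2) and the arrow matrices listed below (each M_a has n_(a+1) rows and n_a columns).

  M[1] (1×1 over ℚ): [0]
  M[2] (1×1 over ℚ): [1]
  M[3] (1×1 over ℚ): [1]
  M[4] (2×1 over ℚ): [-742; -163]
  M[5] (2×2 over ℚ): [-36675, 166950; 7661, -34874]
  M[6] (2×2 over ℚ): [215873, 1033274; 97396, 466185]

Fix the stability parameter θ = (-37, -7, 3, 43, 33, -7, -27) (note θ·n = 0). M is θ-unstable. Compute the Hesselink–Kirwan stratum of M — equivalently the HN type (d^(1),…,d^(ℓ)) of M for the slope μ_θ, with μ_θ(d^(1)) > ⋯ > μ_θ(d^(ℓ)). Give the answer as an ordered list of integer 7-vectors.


Via rank(M_{q-1}∘⋯∘M_p): M ≅ I[1,1], I[2,5], I[5,7], I[6,7].
μ_θ-semistable layers: μ^(1)=38; μ^(2)=3; μ^(3)=-1/3; μ^(4)=-7; μ^(5)=-17; μ^(6)=-37

((0, 0, 0, 1, 1, 0, 0); (0, 0, 1, 0, 0, 0, 0); (0, 0, 0, 0, 1, 1, 1); (0, 1, 0, 0, 0, 0, 0); (0, 0, 0, 0, 0, 1, 1); (1, 0, 0, 0, 0, 0, 0))


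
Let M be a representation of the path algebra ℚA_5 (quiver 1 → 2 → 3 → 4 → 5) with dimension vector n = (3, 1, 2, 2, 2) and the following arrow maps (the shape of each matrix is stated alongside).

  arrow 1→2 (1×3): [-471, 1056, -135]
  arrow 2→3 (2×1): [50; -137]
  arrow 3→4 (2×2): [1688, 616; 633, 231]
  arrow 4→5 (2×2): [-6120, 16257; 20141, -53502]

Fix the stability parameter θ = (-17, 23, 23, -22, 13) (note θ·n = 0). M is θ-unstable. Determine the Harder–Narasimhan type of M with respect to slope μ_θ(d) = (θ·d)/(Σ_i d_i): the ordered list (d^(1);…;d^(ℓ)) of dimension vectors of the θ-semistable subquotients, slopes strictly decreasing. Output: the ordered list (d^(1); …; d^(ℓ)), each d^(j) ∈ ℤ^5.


Via rank(M_{q-1}∘⋯∘M_p): M ≅ I[1,1]^2, I[1,5], I[3,3], I[4,5].
μ_θ-semistable layers: μ^(1)=23; μ^(2)=13; μ^(3)=8; μ^(4)=-17; μ^(5)=-22

((0, 0, 1, 0, 0); (0, 0, 0, 0, 2); (0, 1, 1, 1, 0); (3, 0, 0, 0, 0); (0, 0, 0, 1, 0))


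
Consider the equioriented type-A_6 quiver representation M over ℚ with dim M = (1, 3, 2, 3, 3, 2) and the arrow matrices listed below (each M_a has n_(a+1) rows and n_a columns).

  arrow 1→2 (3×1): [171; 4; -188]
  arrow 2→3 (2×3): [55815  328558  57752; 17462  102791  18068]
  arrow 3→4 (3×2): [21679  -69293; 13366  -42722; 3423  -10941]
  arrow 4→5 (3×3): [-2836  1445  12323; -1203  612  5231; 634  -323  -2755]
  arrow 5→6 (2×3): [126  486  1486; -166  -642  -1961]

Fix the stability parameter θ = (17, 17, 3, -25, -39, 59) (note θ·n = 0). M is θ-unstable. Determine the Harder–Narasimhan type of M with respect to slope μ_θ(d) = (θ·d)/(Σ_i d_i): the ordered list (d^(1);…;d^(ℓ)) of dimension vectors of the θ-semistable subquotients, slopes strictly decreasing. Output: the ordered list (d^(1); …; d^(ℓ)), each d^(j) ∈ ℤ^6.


Interval decomposition of M: I[1,6], I[2,2], I[2,3], I[4,4], I[4,6], I[5,5].
HN type (ℓ=7): μ^(1)=59; μ^(2)=17; μ^(3)=10; μ^(4)=-27/5; μ^(5)=-25; μ^(6)=-32; μ^(7)=-39

((0, 0, 0, 0, 0, 2); (0, 1, 0, 0, 0, 0); (0, 1, 1, 0, 0, 0); (1, 1, 1, 1, 1, 0); (0, 0, 0, 1, 0, 0); (0, 0, 0, 1, 1, 0); (0, 0, 0, 0, 1, 0))
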